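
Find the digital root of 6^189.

9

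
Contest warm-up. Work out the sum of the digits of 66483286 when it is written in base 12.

66483286 in base 12 is 1A32215A.
Digit sum: 1+10+3+2+2+1+5+10 = 34.

34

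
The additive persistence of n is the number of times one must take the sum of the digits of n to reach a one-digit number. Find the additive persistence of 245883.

2

245883 → 30 → 3 (2 steps)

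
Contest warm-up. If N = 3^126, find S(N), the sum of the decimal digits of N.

3^126 = 1310020508637620352391208095712502073964245732475093456566329
Sum of its 61 digits: 234.

234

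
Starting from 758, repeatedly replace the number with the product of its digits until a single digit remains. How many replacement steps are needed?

758 → 280 → 0 (2 steps)

2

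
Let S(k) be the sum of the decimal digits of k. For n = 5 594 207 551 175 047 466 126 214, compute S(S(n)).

18

First digit sum: 99.
9+9 = 18.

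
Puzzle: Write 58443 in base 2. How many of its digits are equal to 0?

58443 in base 2 is 1110010001001011.
The digit 0 appears 8 times.

8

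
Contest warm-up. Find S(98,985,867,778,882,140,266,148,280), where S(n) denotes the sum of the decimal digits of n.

9+8+9+8+5+8+6+7+7+7+8+8+8+2+1+4+0+2+6+6+1+4+8+2+8+0 = 142

142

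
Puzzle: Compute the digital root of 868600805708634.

6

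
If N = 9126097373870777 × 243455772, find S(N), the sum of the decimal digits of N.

96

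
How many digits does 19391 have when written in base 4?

8

19391 in base 4 is 10232333, which has 8 digits.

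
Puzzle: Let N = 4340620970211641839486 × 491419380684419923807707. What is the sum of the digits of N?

186

4340620970211641839486 × 491419380684419923807707 = 2133065268967210975252656782151321074823718602
Sum of its 46 digits: 186.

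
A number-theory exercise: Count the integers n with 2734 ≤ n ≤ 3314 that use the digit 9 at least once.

193

The integers in [2734, 3314] that use the digit 9 at least once: 2739, 2749, 2759, 2769, 2779, 2789, …, 3299, 3309.
193 qualify.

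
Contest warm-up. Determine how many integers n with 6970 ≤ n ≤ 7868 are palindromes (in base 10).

9

The integers in [6970, 7868] that are palindromes (in base 10): 6996, 7007, 7117, 7227, 7337, 7447, 7557, 7667, 7777.
9 qualify.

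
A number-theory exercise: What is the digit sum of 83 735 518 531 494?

8+3+7+3+5+5+1+8+5+3+1+4+9+4 = 66

66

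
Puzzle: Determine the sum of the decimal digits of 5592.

21

5+5+9+2 = 21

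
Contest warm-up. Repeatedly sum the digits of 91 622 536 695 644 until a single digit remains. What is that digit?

5

9+1+6+2+2+5+3+6+6+9+5+6+4+4 = 68
6+8 = 14
1+4 = 5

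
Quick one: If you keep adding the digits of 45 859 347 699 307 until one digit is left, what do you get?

7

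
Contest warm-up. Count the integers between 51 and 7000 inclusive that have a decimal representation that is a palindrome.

The integers in [51, 7000] that have a decimal representation that is a palindrome: 55, 66, 77, 88, 99, 101, …, 6886, 6996.
155 qualify.

155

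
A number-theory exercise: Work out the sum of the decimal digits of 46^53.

406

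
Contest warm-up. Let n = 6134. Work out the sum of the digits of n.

6+1+3+4 = 14

14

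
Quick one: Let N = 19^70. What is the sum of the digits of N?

19^70 = 325650737981196211817040643482760123711113829069928887581850461693742906986845870061444601
Sum of its 90 digits: 397.

397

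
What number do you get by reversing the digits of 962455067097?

790760554269

Reversing 962455067097 gives 790760554269.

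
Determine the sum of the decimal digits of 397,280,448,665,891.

80

3+9+7+2+8+0+4+4+8+6+6+5+8+9+1 = 80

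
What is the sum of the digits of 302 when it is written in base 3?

302 in base 3 is 102012.
Digit sum: 1+0+2+0+1+2 = 6.

6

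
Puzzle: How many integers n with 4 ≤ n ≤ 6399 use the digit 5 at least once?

2431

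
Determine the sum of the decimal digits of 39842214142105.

3+9+8+4+2+2+1+4+1+4+2+1+0+5 = 46

46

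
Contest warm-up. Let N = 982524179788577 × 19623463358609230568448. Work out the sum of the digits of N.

156

982524179788577 × 19623463358609230568448 = 19280527241028728711028065718167018496
Sum of its 38 digits: 156.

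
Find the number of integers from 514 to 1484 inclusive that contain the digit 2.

268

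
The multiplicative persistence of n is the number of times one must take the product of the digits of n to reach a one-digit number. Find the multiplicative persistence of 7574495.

7574495 → 176400 → 0 (2 steps)

2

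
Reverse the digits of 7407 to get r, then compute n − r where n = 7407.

Reverse of 7407 is 7047.
7407 − 7047 = 360

360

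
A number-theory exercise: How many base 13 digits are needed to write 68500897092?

68500897092 in base 13 is 65C89AA804, which has 10 digits.

10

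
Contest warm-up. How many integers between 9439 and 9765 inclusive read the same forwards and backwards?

3

The integers in [9439, 9765] that read the same forwards and backwards: 9449, 9559, 9669.
3 qualify.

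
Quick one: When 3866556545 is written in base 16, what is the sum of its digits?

3866556545 in base 16 is E676F881.
Digit sum: 14+6+7+6+15+8+8+1 = 65.

65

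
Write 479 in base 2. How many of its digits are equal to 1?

479 in base 2 is 111011111.
The digit 1 appears 8 times.

8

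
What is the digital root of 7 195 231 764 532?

1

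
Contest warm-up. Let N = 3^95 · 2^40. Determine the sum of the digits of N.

243

3^95 · 2^40 = 2331948875470012204355455827140535847377065989551824044032
Sum of its 58 digits: 243.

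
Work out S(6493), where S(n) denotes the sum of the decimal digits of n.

22

6+4+9+3 = 22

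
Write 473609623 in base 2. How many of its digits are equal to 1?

473609623 in base 2 is 11100001110101011010110010111.
The digit 1 appears 17 times.

17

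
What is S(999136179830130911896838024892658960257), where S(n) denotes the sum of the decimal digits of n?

195

9+9+9+1+3+6+1+7+9+8+3+0+1+3+0+9+1+1+8+9+6+8+3+8+0+2+4+8+9+2+6+5+8+9+6+0+2+5+7 = 195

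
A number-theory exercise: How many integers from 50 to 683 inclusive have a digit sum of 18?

26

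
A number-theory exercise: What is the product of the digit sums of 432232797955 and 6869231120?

2204

S(432232797955) = 4+3+2+2+3+2+7+9+7+9+5+5 = 58.
S(6869231120) = 6+8+6+9+2+3+1+1+2+0 = 38.
58 · 38 = 2204.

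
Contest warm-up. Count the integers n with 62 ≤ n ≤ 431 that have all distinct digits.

276

The integers in [62, 431] that have all distinct digits: 62, 63, 64, 65, 67, 68, …, 430, 431.
276 qualify.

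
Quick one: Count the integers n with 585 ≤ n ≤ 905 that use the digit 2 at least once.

59

The integers in [585, 905] that use the digit 2 at least once: 592, 602, 612, 620, 621, 622, …, 892, 902.
59 qualify.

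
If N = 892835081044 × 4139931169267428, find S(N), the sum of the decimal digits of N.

138

892835081044 × 4139931169267428 = 3696275781029465760489434832
Sum of its 28 digits: 138.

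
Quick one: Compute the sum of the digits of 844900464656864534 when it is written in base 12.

844900464656864534 in base 12 is 46A09262525A97872.
Digit sum: 4+6+10+0+9+2+6+2+5+2+5+10+9+7+8+7+2 = 94.

94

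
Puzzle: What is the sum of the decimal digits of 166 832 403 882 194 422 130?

1+6+6+8+3+2+4+0+3+8+8+2+1+9+4+4+2+2+1+3+0 = 77

77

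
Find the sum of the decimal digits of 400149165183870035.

4+0+0+1+4+9+1+6+5+1+8+3+8+7+0+0+3+5 = 65

65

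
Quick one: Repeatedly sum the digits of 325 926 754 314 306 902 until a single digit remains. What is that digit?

8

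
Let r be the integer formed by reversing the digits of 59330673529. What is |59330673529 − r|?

Reverse of 59330673529 is 92537603395.
|59330673529 − 92537603395| = 33206929866

33206929866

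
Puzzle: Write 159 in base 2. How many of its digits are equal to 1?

159 in base 2 is 10011111.
The digit 1 appears 6 times.

6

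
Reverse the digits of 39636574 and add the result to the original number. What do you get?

87200267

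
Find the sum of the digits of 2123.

8

2+1+2+3 = 8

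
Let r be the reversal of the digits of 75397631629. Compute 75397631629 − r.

Reverse of 75397631629 is 92613679357.
75397631629 − 92613679357 = -17216047728

-17216047728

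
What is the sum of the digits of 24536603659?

2+4+5+3+6+6+0+3+6+5+9 = 49

49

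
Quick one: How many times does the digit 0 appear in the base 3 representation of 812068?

2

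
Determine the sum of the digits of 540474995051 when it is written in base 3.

23

540474995051 in base 3 is 1220200001122001111110022.
Digit sum: 1+2+2+0+2+0+0+0+0+1+1+2+2+0+0+1+1+1+1+1+1+0+0+2+2 = 23.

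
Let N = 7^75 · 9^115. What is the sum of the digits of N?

7^75 · 9^115 = 131899025408830988890123563594759626235124029742648376586630644561425373712619814174391303270049017956449154288257134434033760210843212655107448017349327001187422495485755007
Sum of its 174 digits: 729.

729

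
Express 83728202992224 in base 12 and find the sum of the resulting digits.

83728202992224 in base 12 is 9483105934080.
Digit sum: 9+4+8+3+1+0+5+9+3+4+0+8+0 = 54.

54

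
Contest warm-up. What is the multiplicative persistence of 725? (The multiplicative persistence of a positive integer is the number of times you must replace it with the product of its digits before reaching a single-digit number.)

2

725 → 70 → 0 (2 steps)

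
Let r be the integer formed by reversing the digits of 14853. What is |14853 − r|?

20988

Reverse of 14853 is 35841.
|14853 − 35841| = 20988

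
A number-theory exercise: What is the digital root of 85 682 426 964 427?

8+5+6+8+2+4+2+6+9+6+4+4+2+7 = 73
7+3 = 10
1+0 = 1

1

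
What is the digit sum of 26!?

26! = 403291461126605635584000000
Sum of its 27 digits: 81.

81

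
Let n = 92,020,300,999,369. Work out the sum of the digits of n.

9+2+0+2+0+3+0+0+9+9+9+3+6+9 = 61

61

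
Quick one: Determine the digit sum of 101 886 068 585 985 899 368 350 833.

143

1+0+1+8+8+6+0+6+8+5+8+5+9+8+5+8+9+9+3+6+8+3+5+0+8+3+3 = 143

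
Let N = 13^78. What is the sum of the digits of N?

13^78 = 771936328432730777189183517369830159827426282764863750131729657829597399846468418688729
Sum of its 87 digits: 451.

451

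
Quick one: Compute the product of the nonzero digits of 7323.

126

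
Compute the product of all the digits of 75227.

7×5×2×2×7 = 980

980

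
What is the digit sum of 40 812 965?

4+0+8+1+2+9+6+5 = 35

35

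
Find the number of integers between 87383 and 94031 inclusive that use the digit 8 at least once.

The integers in [87383, 94031] that use the digit 8 at least once: 87383, 87384, 87385, 87386, 87387, 87388, …, 94018, 94028.
3704 qualify.

3704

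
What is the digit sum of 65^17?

65^17 = 6599743590836592050933837890625
Sum of its 31 digits: 158.

158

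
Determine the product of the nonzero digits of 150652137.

6300

1×5×6×5×2×1×3×7 = 6300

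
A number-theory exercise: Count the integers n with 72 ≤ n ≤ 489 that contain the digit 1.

The integers in [72, 489] that contain the digit 1: 81, 91, 100, 101, 102, 103, …, 471, 481.
158 qualify.

158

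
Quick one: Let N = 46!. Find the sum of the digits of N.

46! = 5502622159812088949850305428800254892961651752960000000000
Sum of its 58 digits: 216.

216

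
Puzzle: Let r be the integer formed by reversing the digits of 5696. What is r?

6965

Reversing 5696 gives 6965.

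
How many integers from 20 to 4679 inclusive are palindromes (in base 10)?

135

The integers in [20, 4679] that are palindromes (in base 10): 22, 33, 44, 55, 66, 77, …, 4554, 4664.
135 qualify.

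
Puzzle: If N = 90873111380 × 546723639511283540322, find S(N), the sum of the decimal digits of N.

90873111380 × 546723639511283540322 = 49682478187387837926441827064360
Sum of its 32 digits: 162.

162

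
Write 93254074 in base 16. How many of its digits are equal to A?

1

93254074 in base 16 is 58EF1BA.
The digit A appears 1 time.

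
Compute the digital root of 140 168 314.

1

1+4+0+1+6+8+3+1+4 = 28
2+8 = 10
1+0 = 1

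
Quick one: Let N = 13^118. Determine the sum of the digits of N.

625

13^118 = 278814638873954882369203460773866998059096809158561634756229682281995318510188753701100647414989984008316816866503230284636535019129
Sum of its 132 digits: 625.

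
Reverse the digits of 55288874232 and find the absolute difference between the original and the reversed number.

Reverse of 55288874232 is 23247888255.
|55288874232 − 23247888255| = 32040985977

32040985977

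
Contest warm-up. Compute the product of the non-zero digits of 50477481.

31360

5×4×7×7×4×8×1 = 31360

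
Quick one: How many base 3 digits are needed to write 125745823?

17

125745823 in base 3 is 22202121112211201, which has 17 digits.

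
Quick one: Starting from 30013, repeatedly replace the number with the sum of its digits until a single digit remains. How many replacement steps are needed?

30013 → 7 (1 step)

1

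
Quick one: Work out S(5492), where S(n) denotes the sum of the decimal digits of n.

20

5+4+9+2 = 20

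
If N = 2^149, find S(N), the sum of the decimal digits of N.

212

2^149 = 713623846352979940529142984724747568191373312
Sum of its 45 digits: 212.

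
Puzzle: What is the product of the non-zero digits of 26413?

2×6×4×1×3 = 144

144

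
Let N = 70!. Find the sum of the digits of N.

70! = 11978571669969891796072783721689098736458938142546425857555362864628009582789845319680000000000000000
Sum of its 101 digits: 459.

459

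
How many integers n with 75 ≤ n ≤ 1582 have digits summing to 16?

107

The integers in [75, 1582] that have digits summing to 16: 79, 88, 97, 169, 178, 187, …, 1573, 1582.
107 qualify.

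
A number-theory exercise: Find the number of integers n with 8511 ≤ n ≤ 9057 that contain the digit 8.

494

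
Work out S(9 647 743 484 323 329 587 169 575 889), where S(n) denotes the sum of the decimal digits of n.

156

9+6+4+7+7+4+3+4+8+4+3+2+3+3+2+9+5+8+7+1+6+9+5+7+5+8+8+9 = 156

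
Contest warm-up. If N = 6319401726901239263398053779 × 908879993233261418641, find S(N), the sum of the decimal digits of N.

266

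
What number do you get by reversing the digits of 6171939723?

Reversing 6171939723 gives 3279391716.

3279391716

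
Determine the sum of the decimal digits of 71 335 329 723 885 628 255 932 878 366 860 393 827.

7+1+3+3+5+3+2+9+7+2+3+8+8+5+6+2+8+2+5+5+9+3+2+8+7+8+3+6+6+8+6+0+3+9+3+8+2+7 = 192

192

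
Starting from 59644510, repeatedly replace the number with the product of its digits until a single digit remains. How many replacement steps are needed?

1

59644510 → 0 (1 step)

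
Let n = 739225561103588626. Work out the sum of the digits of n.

7+3+9+2+2+5+5+6+1+1+0+3+5+8+8+6+2+6 = 79

79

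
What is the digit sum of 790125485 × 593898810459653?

127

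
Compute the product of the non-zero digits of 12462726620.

1×2×4×6×2×7×2×6×6×2 = 96768

96768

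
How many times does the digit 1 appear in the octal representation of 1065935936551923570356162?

1065935936551923570356162 in base 8 is 341561002764065326376527702.
The digit 1 appears 2 times.

2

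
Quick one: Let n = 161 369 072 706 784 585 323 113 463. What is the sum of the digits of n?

111

1+6+1+3+6+9+0+7+2+7+0+6+7+8+4+5+8+5+3+2+3+1+1+3+4+6+3 = 111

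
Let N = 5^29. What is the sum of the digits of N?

83

5^29 = 186264514923095703125
Sum of its 21 digits: 83.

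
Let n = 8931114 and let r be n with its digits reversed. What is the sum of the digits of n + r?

Reversal of 8931114 is 4111398; 8931114 + 4111398 = 13042512.
Digit sum of 13042512: 1+3+0+4+2+5+1+2 = 18.

18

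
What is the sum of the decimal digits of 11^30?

145

11^30 = 17449402268886407318558803753801
Sum of its 32 digits: 145.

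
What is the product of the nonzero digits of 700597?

7×5×9×7 = 2205

2205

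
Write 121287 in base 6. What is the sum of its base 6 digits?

17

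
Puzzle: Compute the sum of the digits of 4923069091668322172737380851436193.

148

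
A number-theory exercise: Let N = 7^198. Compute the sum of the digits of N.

730

7^198 = 213506903904374636224875502281975788975901807146331299182655920082349505457638005138252706426721715312103372413317271717838024088646603901798994985047751357849744002449
Sum of its 168 digits: 730.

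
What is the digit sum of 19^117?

667

19^117 = 411311934911504016647150652529472419580747822916682050568615128490339424823289913811901963985338943711469268906636414510750463785047165942997047127939
Sum of its 150 digits: 667.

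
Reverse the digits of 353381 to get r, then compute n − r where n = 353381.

170028

Reverse of 353381 is 183353.
353381 − 183353 = 170028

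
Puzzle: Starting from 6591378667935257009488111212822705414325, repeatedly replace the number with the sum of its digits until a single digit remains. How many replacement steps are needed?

6591378667935257009488111212822705414325 → 169 → 16 → 7 (3 steps)

3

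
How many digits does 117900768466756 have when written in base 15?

117900768466756 in base 15 is D96D09B372C1, which has 12 digits.

12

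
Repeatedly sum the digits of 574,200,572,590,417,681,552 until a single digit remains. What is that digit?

4

5+7+4+2+0+0+5+7+2+5+9+0+4+1+7+6+8+1+5+5+2 = 85
8+5 = 13
1+3 = 4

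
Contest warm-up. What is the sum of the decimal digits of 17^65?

350

17^65 = 95319090450218007303742536355848761234066170796000792973413605849481890760893457
Sum of its 80 digits: 350.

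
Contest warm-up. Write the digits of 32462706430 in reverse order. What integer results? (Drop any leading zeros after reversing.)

Reversing 32462706430 gives 3460726423.

3460726423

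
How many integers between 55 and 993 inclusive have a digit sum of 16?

The integers in [55, 993] that have a digit sum of 16: 79, 88, 97, 169, 178, 187, …, 961, 970.
69 qualify.

69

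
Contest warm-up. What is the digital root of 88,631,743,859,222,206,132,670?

5

8+8+6+3+1+7+4+3+8+5+9+2+2+2+2+0+6+1+3+2+6+7+0 = 95
9+5 = 14
1+4 = 5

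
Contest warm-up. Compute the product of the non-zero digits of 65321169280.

6×5×3×2×1×1×6×9×2×8 = 155520

155520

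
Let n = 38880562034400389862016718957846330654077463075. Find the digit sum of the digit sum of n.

First digit sum: 209.
2+0+9 = 11.

11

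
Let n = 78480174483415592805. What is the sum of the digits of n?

93

7+8+4+8+0+1+7+4+4+8+3+4+1+5+5+9+2+8+0+5 = 93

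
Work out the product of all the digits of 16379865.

272160

1×6×3×7×9×8×6×5 = 272160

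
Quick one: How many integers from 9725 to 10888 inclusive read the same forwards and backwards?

12

The integers in [9725, 10888] that read the same forwards and backwards: 9779, 9889, 9999, 10001, 10101, 10201, …, 10701, 10801.
12 qualify.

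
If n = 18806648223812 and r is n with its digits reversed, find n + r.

Reverse of 18806648223812 is 21832284660881.
18806648223812 + 21832284660881 = 40638932884693

40638932884693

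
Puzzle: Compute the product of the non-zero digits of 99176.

3402

9×9×1×7×6 = 3402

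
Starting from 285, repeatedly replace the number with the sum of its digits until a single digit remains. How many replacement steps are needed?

2

285 → 15 → 6 (2 steps)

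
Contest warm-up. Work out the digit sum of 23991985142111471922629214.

2+3+9+9+1+9+8+5+1+4+2+1+1+1+4+7+1+9+2+2+6+2+9+2+1+4 = 105

105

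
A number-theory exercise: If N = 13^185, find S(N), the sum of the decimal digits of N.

13^185 = 120093686570564283825084919648149287284056206032160585085038045122059794216549255339052494713119042891221016070806344082833141936885393596205700307421671117537478666364673717647897342728922070961548278806893
Sum of its 207 digits: 898.

898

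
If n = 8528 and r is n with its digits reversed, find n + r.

16786

Reverse of 8528 is 8258.
8528 + 8258 = 16786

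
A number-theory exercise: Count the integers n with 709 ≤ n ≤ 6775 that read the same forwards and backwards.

86

The integers in [709, 6775] that read the same forwards and backwards: 717, 727, 737, 747, 757, 767, …, 6556, 6666.
86 qualify.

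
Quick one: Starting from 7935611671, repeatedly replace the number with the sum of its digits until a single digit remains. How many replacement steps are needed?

3

7935611671 → 46 → 10 → 1 (3 steps)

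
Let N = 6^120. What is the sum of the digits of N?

432

6^120 = 2388636399360109977557402041718133080829429159844757507642063199359529632522467783435119230976
Sum of its 94 digits: 432.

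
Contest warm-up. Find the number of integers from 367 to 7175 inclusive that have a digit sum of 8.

The integers in [367, 7175] that have a digit sum of 8: 404, 413, 422, 431, 440, 503, …, 7010, 7100.
134 qualify.

134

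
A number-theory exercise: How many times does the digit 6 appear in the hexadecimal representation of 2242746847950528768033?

2242746847950528768033 in base 16 is 79945D67A10246E821.
The digit 6 appears 2 times.

2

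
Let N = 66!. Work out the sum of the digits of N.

351

66! = 544344939077443064003729240247842752644293064388798874532860126869671081148416000000000000000
Sum of its 93 digits: 351.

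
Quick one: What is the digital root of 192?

1+9+2 = 12
1+2 = 3
(Equivalently, 192 mod 9 = 3.)

3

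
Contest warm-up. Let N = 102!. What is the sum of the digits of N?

102! = 961446671503512660926865558697259548455355905059659464369444714048531715130254590603314961882364451384985595980362059157503710042865532928000000000000000000000000
Sum of its 162 digits: 630.

630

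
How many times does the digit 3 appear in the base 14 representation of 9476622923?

1

9476622923 in base 14 is 65C843AD5.
The digit 3 appears 1 time.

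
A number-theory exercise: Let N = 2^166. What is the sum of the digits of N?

250

2^166 = 93536104789177786765035829293842113257979682750464
Sum of its 50 digits: 250.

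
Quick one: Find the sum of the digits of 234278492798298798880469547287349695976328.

247

2+3+4+2+7+8+4+9+2+7+9+8+2+9+8+7+9+8+8+8+0+4+6+9+5+4+7+2+8+7+3+4+9+6+9+5+9+7+6+3+2+8 = 247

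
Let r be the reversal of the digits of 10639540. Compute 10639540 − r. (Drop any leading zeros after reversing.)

Reverse of 10639540 is 4593601.
10639540 − 4593601 = 6045939

6045939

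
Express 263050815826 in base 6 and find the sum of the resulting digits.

36

263050815826 in base 6 is 320502135523014.
Digit sum: 3+2+0+5+0+2+1+3+5+5+2+3+0+1+4 = 36.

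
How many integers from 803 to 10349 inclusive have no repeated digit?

4732

The integers in [803, 10349] that have no repeated digit: 803, 804, 805, 806, 807, 809, …, 10348, 10349.
4732 qualify.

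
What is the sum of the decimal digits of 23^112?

670

23^112 = 326225296085076848858563718410654151141615809040251066152384713871881795025767501189475562573468813548293606123684644644648419337255273771887086042216321
Sum of its 153 digits: 670.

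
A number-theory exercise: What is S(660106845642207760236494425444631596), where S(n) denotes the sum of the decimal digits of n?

151

6+6+0+1+0+6+8+4+5+6+4+2+2+0+7+7+6+0+2+3+6+4+9+4+4+2+5+4+4+4+6+3+1+5+9+6 = 151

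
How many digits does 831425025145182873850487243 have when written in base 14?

24

831425025145182873850487243 in base 14 is 389B23B110191D2282267D35, which has 24 digits.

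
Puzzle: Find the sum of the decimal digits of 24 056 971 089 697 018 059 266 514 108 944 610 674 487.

2+4+0+5+6+9+7+1+0+8+9+6+9+7+0+1+8+0+5+9+2+6+6+5+1+4+1+0+8+9+4+4+6+1+0+6+7+4+4+8+7 = 189

189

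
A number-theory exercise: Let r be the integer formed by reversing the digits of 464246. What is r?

642464

Reversing 464246 gives 642464.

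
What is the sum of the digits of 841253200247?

38

8+4+1+2+5+3+2+0+0+2+4+7 = 38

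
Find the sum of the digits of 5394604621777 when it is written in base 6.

37

5394604621777 in base 6 is 15250125215021041.
Digit sum: 1+5+2+5+0+1+2+5+2+1+5+0+2+1+0+4+1 = 37.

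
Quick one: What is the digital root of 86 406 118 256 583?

9

8+6+4+0+6+1+1+8+2+5+6+5+8+3 = 63
6+3 = 9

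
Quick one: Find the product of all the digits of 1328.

48

1×3×2×8 = 48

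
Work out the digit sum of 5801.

5+8+0+1 = 14

14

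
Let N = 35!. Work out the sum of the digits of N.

144

35! = 10333147966386144929666651337523200000000
Sum of its 41 digits: 144.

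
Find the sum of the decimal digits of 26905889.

47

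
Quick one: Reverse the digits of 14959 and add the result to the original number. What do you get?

110900

Reverse of 14959 is 95941.
14959 + 95941 = 110900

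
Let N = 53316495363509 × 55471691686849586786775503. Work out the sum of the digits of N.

178

53316495363509 × 55471691686849586786775503 = 2957556192627916733064188615095961320027
Sum of its 40 digits: 178.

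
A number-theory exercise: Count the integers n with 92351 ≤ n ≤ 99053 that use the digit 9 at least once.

6703

The integers in [92351, 99053] that use the digit 9 at least once: 92351, 92352, 92353, 92354, 92355, 92356, …, 99052, 99053.
6703 qualify.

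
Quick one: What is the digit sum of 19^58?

19^58 = 147132581620420448213882032847979675383852886669516818427458744956737812041
Sum of its 75 digits: 352.

352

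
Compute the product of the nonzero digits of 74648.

7×4×6×4×8 = 5376

5376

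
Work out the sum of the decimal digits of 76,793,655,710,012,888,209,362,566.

7+6+7+9+3+6+5+5+7+1+0+0+1+2+8+8+8+2+0+9+3+6+2+5+6+6 = 122

122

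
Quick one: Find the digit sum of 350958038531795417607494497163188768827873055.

226

3+5+0+9+5+8+0+3+8+5+3+1+7+9+5+4+1+7+6+0+7+4+9+4+4+9+7+1+6+3+1+8+8+7+6+8+8+2+7+8+7+3+0+5+5 = 226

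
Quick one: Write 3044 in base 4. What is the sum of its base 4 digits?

3044 in base 4 is 233210.
Digit sum: 2+3+3+2+1+0 = 11.

11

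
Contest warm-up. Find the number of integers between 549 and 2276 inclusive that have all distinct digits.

The integers in [549, 2276] that have all distinct digits: 549, 560, 561, 562, 563, 564, …, 2197, 2198.
937 qualify.

937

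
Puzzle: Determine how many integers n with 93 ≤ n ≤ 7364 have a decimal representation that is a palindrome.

The integers in [93, 7364] that have a decimal representation that is a palindrome: 99, 101, 111, 121, 131, 141, …, 7227, 7337.
155 qualify.

155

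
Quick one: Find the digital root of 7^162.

1

The digital root of n equals n mod 9 (or 9 when 9 | n), so we need 7^162 mod 9.
7^162 ≡ 1 (mod 9), so the digital root is 1.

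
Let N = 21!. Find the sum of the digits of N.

63

21! = 51090942171709440000
Sum of its 20 digits: 63.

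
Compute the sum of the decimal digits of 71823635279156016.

7+1+8+2+3+6+3+5+2+7+9+1+5+6+0+1+6 = 72

72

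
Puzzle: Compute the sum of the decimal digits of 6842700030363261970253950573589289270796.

178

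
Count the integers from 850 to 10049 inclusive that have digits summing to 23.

474

The integers in [850, 10049] that have digits summing to 23: 869, 878, 887, 896, 959, 968, …, 9941, 9950.
474 qualify.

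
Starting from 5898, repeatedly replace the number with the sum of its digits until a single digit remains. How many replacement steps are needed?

2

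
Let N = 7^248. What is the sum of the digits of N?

7^248 = 383984703035898057096886538750417566393448282128051440095914219853331446134565615855257351266408047872388735580345723572915589527884927860451042085647353041145948635066347732326449210217261744380117586572308801
Sum of its 210 digits: 931.

931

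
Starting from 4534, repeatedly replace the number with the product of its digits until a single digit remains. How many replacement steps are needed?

2

4534 → 240 → 0 (2 steps)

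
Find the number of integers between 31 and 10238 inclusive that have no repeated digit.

5251

The integers in [31, 10238] that have no repeated digit: 31, 32, 34, 35, 36, 37, …, 10237, 10238.
5251 qualify.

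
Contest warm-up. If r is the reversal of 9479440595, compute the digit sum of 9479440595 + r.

49

Reversal of 9479440595 is 5950449749; 9479440595 + 5950449749 = 15429890344.
Digit sum of 15429890344: 1+5+4+2+9+8+9+0+3+4+4 = 49.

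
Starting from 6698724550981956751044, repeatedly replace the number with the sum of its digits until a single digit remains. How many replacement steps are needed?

6698724550981956751044 → 111 → 3 (2 steps)

2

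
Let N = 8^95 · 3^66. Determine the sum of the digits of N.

8^95 · 3^66 = 1921107094105266605679047462401100191264625634475017713393572652489076605407467251318719554876416425509159364699619328
Sum of its 118 digits: 504.

504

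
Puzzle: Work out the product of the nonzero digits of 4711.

4×7×1×1 = 28

28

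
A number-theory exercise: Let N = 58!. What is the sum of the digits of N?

288

58! = 2350561331282878571829474910515074683828862318181142924420699914240000000000000
Sum of its 79 digits: 288.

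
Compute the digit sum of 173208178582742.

65

1+7+3+2+0+8+1+7+8+5+8+2+7+4+2 = 65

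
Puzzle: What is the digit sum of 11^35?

11^35 = 2810243684806424785061213903353404851
Sum of its 37 digits: 140.

140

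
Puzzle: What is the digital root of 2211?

6

2+2+1+1 = 6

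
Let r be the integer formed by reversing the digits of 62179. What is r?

97126

Reversing 62179 gives 97126.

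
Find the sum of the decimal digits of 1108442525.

32

1+1+0+8+4+4+2+5+2+5 = 32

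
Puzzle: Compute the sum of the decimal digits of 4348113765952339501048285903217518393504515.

4+3+4+8+1+1+3+7+6+5+9+5+2+3+3+9+5+0+1+0+4+8+2+8+5+9+0+3+2+1+7+5+1+8+3+9+3+5+0+4+5+1+5 = 177

177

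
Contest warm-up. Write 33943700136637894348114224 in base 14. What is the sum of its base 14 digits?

141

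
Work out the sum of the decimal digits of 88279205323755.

66

8+8+2+7+9+2+0+5+3+2+3+7+5+5 = 66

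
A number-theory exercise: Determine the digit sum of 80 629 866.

45

8+0+6+2+9+8+6+6 = 45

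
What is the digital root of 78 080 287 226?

7+8+0+8+0+2+8+7+2+2+6 = 50
5+0 = 5

5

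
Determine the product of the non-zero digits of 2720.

2×7×2 = 28

28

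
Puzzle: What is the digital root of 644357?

6+4+4+3+5+7 = 29
2+9 = 11
1+1 = 2

2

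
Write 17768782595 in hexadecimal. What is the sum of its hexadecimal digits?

35

17768782595 in base 16 is 4231A1B03.
Digit sum: 4+2+3+1+10+1+11+0+3 = 35.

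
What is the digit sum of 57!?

57! = 40526919504877216755680601905432322134980384796226602145184481280000000000000
Sum of its 77 digits: 270.

270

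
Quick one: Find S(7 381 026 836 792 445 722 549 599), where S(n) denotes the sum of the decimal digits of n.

7+3+8+1+0+2+6+8+3+6+7+9+2+4+4+5+7+2+2+5+4+9+5+9+9 = 127

127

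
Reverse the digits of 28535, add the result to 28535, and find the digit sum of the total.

19

Reversal of 28535 is 53582; 28535 + 53582 = 82117.
Digit sum of 82117: 8+2+1+1+7 = 19.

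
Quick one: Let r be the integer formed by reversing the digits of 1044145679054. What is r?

4509765414401

Reversing 1044145679054 gives 4509765414401.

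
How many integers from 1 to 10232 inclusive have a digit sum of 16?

642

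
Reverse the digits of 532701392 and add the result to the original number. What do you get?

825808627

Reverse of 532701392 is 293107235.
532701392 + 293107235 = 825808627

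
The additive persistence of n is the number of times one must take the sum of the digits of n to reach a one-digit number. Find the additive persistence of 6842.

2

6842 → 20 → 2 (2 steps)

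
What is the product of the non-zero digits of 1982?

144

1×9×8×2 = 144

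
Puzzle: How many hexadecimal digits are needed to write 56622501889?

9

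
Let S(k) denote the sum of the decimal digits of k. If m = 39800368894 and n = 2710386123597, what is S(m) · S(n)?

3132

S(39800368894) = 3+9+8+0+0+3+6+8+8+9+4 = 58.
S(2710386123597) = 2+7+1+0+3+8+6+1+2+3+5+9+7 = 54.
58 · 54 = 3132.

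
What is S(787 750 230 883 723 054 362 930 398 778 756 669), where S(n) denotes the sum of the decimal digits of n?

7+8+7+7+5+0+2+3+0+8+8+3+7+2+3+0+5+4+3+6+2+9+3+0+3+9+8+7+7+8+7+5+6+6+6+9 = 183

183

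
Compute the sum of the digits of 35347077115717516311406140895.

3+5+3+4+7+0+7+7+1+1+5+7+1+7+5+1+6+3+1+1+4+0+6+1+4+0+8+9+5 = 112

112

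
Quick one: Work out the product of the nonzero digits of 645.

120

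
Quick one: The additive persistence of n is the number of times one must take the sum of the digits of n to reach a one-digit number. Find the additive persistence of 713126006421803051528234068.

3

713126006421803051528234068 → 88 → 16 → 7 (3 steps)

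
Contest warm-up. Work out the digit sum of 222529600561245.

51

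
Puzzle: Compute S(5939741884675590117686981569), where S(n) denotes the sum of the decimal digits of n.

5+9+3+9+7+4+1+8+8+4+6+7+5+5+9+0+1+1+7+6+8+6+9+8+1+5+6+9 = 157

157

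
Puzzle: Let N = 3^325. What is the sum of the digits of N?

3^325 = 115986590936146899820214276370222950880642639288534958865570802779422592811965584455577525628620411912503482940245382107910659010715221236364407794115347443
Sum of its 156 digits: 684.

684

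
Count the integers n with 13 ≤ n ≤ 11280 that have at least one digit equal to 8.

The integers in [13, 11280] that have at least one digit equal to 8: 18, 28, 38, 48, 58, 68, …, 11278, 11280.
3756 qualify.

3756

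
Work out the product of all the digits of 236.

36

2×3×6 = 36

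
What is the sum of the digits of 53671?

22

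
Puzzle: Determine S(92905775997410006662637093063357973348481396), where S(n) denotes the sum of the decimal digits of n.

9+2+9+0+5+7+7+5+9+9+7+4+1+0+0+0+6+6+6+2+6+3+7+0+9+3+0+6+3+3+5+7+9+7+3+3+4+8+4+8+1+3+9+6 = 211

211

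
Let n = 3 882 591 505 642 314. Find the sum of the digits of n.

3+8+8+2+5+9+1+5+0+5+6+4+2+3+1+4 = 66

66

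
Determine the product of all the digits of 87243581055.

0

8×7×2×4×3×5×8×1×0×5×5 = 0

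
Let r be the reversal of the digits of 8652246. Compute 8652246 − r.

Reverse of 8652246 is 6422568.
8652246 − 6422568 = 2229678

2229678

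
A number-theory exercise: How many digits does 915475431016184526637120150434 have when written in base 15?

26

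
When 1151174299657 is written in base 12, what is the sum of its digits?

63

1151174299657 in base 12 is 167131B3A9A1.
Digit sum: 1+6+7+1+3+1+11+3+10+9+10+1 = 63.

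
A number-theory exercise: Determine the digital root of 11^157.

2

The digital root of n equals n mod 9 (or 9 when 9 | n), so we need 11^157 mod 9.
11^157 ≡ 2 (mod 9), so the digital root is 2.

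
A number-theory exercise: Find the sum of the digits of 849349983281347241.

8+4+9+3+4+9+9+8+3+2+8+1+3+4+7+2+4+1 = 89

89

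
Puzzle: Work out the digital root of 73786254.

7+3+7+8+6+2+5+4 = 42
4+2 = 6

6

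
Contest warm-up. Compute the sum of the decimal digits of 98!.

639

98! = 9426890448883247745626185743057242473809693764078951663494238777294707070023223798882976159207729119823605850588608460429412647567360000000000000000000000
Sum of its 154 digits: 639.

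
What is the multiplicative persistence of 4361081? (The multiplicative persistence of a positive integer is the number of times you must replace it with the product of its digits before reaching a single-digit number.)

1

4361081 → 0 (1 step)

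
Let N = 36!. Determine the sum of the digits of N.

36! = 371993326789901217467999448150835200000000
Sum of its 42 digits: 171.

171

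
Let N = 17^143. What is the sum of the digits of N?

872

17^143 = 89990311908498647045788321790870571946973640519785658861481127970769438512698884143655738456799121961616858405181389315867595801377299617421026433812938863796708814458356310513
Sum of its 176 digits: 872.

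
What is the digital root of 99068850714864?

9+9+0+6+8+8+5+0+7+1+4+8+6+4 = 75
7+5 = 12
1+2 = 3

3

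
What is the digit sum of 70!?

459

70! = 11978571669969891796072783721689098736458938142546425857555362864628009582789845319680000000000000000
Sum of its 101 digits: 459.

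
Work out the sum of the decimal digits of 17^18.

17^18 = 14063084452067724991009
Sum of its 23 digits: 91.

91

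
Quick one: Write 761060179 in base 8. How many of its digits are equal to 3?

761060179 in base 8 is 5527155523.
The digit 3 appears 1 time.

1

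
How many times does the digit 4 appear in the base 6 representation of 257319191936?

257319191936 in base 6 is 314113311151132.
The digit 4 appears 1 time.

1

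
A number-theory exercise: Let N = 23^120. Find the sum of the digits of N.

721

23^120 = 25547024360008320034716845003257365943632624968308007978003956631070331770034737801377170772800110738892953971818279672252777842139713519289874946645982858448971201
Sum of its 164 digits: 721.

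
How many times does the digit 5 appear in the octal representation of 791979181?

4

791979181 in base 8 is 5715122255.
The digit 5 appears 4 times.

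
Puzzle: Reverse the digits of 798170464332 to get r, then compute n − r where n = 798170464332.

564706392435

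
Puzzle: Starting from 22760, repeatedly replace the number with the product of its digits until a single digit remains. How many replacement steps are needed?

22760 → 0 (1 step)

1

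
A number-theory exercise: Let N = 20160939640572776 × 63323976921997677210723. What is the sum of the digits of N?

168

20160939640572776 × 63323976921997677210723 = 1276670876525418612671064105321769077048
Sum of its 40 digits: 168.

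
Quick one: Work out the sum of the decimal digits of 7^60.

199

7^60 = 508021860739623365322188197652216501772434524836001
Sum of its 51 digits: 199.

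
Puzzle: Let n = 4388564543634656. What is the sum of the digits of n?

80

4+3+8+8+5+6+4+5+4+3+6+3+4+6+5+6 = 80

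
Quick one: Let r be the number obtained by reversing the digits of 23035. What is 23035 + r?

76067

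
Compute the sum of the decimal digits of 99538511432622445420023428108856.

126

9+9+5+3+8+5+1+1+4+3+2+6+2+2+4+4+5+4+2+0+0+2+3+4+2+8+1+0+8+8+5+6 = 126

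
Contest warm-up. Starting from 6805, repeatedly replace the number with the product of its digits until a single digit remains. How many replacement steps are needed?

6805 → 0 (1 step)

1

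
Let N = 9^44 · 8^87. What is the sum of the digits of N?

531

9^44 · 8^87 = 3593348040305980674842076679465121708467991240532992856820498769595143507460302206715829504080460696054079425282438070272
Sum of its 121 digits: 531.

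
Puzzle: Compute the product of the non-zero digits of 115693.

1×1×5×6×9×3 = 810

810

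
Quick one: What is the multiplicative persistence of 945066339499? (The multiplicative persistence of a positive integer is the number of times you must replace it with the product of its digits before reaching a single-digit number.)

1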